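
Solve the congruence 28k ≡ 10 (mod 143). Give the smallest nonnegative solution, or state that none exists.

gcd(143, 28) = 1  (143 = 5×28 + 3, 28 = 9×3 + 1, 3 = 3×1).
1 divides 10, so solutions exist.
Back-substituting, 28×(46) + 143×(-9) = 1.
So 28×(46) ≡ 1 (mod 143); multiply by 10: k ≡ 460 (mod 143).
Smallest nonnegative: k = 460 mod 143 = 31.

31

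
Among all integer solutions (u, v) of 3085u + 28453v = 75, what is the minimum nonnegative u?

3597

gcd(28453, 3085):
  28453 = 9·3085 + 688
  3085 = 4·688 + 333
  688 = 2·333 + 22
  333 = 15·22 + 3
  22 = 7·3 + 1
  3 = 3·1
so gcd(28453, 3085) = 1.
1 divides 75, so solutions exist.
Back-substitute for Bézout coefficients:
  1 = 22 - 7·3
  ... = 3085·(-9057) + 28453·(982)
Scale by 75/1 = 75: (u₀, v₀) = (-679275, 73650).
General solution: u = -679275 + 28453t, v = 73650 - 3085t for integer t.
u ≥ 0: smallest is -679275 mod 28453 = 3597 (at t = 24), with v = -390.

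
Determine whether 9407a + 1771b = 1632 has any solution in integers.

no

gcd(9407, 1771) = 23.
23 does not divide 1632 (remainder 22), so no integer solutions.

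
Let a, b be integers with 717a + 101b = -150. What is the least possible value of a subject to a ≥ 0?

gcd(717, 101) = 1  (717 = 7·101 + 10, 101 = 10·10 + 1, 10 = 10·1).
1 divides -150, so solutions exist.
Back-substituting, 717·(-10) + 101·(71) = 1.
Scale by -150/1 = -150: (a₀, b₀) = (1500, -10650).
General solution: a = 1500 + 101t, b = -10650 - 717t for integer t.
a ≥ 0: smallest is 1500 mod 101 = 86 (at t = -14), with b = -612.

86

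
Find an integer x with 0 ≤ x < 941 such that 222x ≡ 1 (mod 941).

284

gcd(941, 222) = 1  (941 = 4*222 + 53, 222 = 4*53 + 10, 53 = 5*10 + 3, 10 = 3*3 + 1, 3 = 3*1).
Back-substituting, 222*(284) + 941*(-67) = 1.
So 222*284 ≡ 1 (mod 941), and 284 mod 941 = 284.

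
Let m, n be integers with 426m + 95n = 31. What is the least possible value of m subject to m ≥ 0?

gcd(426, 95) = 1.
1 divides 31, so solutions exist.
By Bézout, 426*(31) + 95*(-139) = 1.
Scale by 31/1 = 31: (m₀, n₀) = (961, -4309).
General solution: m = 961 + 95t, n = -4309 - 426t for integer t.
m ≥ 0: smallest is 961 mod 95 = 11 (at t = -10), with n = -49.

11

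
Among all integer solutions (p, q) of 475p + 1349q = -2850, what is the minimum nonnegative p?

65

gcd(1349, 475):
  1349 = 2×475 + 399
  475 = 1×399 + 76
  399 = 5×76 + 19
  76 = 4×19
so gcd(1349, 475) = 19.
19 divides -2850, so solutions exist.
Back-substitute for Bézout coefficients:
  19 = 399 - 5×76
  ... = 475×(-17) + 1349×(6)
Scale by -2850/19 = -150: (p₀, q₀) = (2550, -900).
General solution: p = 2550 + 71t, q = -900 - 25t for integer t.
p ≥ 0: smallest is 2550 mod 71 = 65 (at t = -35), with q = -25.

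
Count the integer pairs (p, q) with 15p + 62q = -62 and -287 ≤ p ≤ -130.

gcd(62, 15) = 1.
By Bézout, 15×(29) + 62×(-7) = 1.
Particular solution: (0, -1).
General solution: p = 0 + 62t, q = -1 - 15t for integer t.
-287 ≤ 0 + 62t ≤ -130 gives t ∈ [-4, -3], which is 2 values.

2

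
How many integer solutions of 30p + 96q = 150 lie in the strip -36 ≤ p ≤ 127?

10

gcd(96, 30) = 6  (96 = 3·30 + 6, 30 = 5·6).
Back-substituting, 30·(-3) + 96·(1) = 6.
Scale by 25: particular solution (-75, 25); reduce p mod 16: (5, 0).
General solution: p = 5 + 16t, q = 0 - 5t for integer t.
-36 ≤ 5 + 16t ≤ 127 gives t ∈ [-2, 7], which is 10 values.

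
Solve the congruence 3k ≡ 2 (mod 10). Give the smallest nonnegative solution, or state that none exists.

gcd(10, 3) = 1.
1 divides 2, so solutions exist.
By Bézout, 3×(-3) + 10×(1) = 1.
So 3×(-3) ≡ 1 (mod 10); multiply by 2: k ≡ -6 (mod 10).
Smallest nonnegative: k = -6 mod 10 = 4.

4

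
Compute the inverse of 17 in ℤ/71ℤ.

gcd(71, 17):
  71 = 4·17 + 3
  17 = 5·3 + 2
  3 = 1·2 + 1
  2 = 2·1
so gcd(71, 17) = 1.
Back-substitute for Bézout coefficients:
  1 = 3 - 1·2
  ... = 17·(-25) + 71·(6)
So 17·-25 ≡ 1 (mod 71), and -25 mod 71 = 46.

46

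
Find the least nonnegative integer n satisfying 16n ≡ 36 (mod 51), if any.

gcd(51, 16) = 1.
1 divides 36, so solutions exist.
By Bézout, 16×(16) + 51×(-5) = 1.
So 16×(16) ≡ 1 (mod 51); multiply by 36: n ≡ 576 (mod 51).
Smallest nonnegative: n = 576 mod 51 = 15.

15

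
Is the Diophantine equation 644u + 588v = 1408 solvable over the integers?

no

gcd(644, 588) = 28  (644 = 1·588 + 56, 588 = 10·56 + 28, 56 = 2·28).
28 does not divide 1408 (remainder 8), so no integer solutions.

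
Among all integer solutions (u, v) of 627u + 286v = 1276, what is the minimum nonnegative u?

gcd(627, 286) = 11.
11 divides 1276, so solutions exist.
By Bézout, 627·(-5) + 286·(11) = 11.
Scale by 1276/11 = 116: (u₀, v₀) = (-580, 1276).
General solution: u = -580 + 26t, v = 1276 - 57t for integer t.
u ≥ 0: smallest is -580 mod 26 = 18 (at t = 23), with v = -35.

18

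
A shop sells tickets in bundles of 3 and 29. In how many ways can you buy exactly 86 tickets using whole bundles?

1

Need nonnegative integers with 3j + 29k = 86.
gcd(3, 29) = 1, and 3·(10) + 29·(-1) = 1.
So (j₀, k₀) = (860, -86); general j = 860 + 29t, k = -86 - 3t.
j ≥ 0 ⇒ t ≥ -29; k ≥ 0 ⇒ t ≤ -29. That's 1 value of t.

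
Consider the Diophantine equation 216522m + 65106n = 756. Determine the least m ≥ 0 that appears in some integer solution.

gcd(216522, 65106):
  216522 = 3×65106 + 21204
  65106 = 3×21204 + 1494
  21204 = 14×1494 + 288
  1494 = 5×288 + 54
  288 = 5×54 + 18
  54 = 3×18
so gcd(216522, 65106) = 18.
18 divides 756, so solutions exist.
Back-substitute for Bézout coefficients:
  18 = 288 - 5×54
  ... = 216522×(1133) + 65106×(-3768)
Scale by 756/18 = 42: (m₀, n₀) = (47586, -158256).
General solution: m = 47586 + 3617t, n = -158256 - 12029t for integer t.
m ≥ 0: smallest is 47586 mod 3617 = 565 (at t = -13), with n = -1879.

565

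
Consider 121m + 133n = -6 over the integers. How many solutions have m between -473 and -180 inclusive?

3

gcd(133, 121) = 1.
By Bézout, 121×(11) + 133×(-10) = 1.
Particular solution: (67, -61).
General solution: m = 67 + 133t, n = -61 - 121t for integer t.
-473 ≤ 67 + 133t ≤ -180 gives t ∈ [-4, -2], which is 3 values.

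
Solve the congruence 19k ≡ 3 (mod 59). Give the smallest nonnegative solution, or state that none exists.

gcd(59, 19) = 1.
1 divides 3, so solutions exist.
By Bézout, 19·(28) + 59·(-9) = 1.
So 19·(28) ≡ 1 (mod 59); multiply by 3: k ≡ 84 (mod 59).
Smallest nonnegative: k = 84 mod 59 = 25.

25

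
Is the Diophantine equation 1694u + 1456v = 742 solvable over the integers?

yes

gcd(1694, 1456) = 14.
14 divides 742, so integer solutions exist.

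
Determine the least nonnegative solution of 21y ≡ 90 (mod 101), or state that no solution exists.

gcd(101, 21) = 1.
1 divides 90, so solutions exist.
By Bézout, 21*(-24) + 101*(5) = 1.
So 21*(-24) ≡ 1 (mod 101); multiply by 90: y ≡ -2160 (mod 101).
Smallest nonnegative: y = -2160 mod 101 = 62.

62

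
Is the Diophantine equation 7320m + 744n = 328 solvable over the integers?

no

gcd(7320, 744) = 24  (7320 = 9×744 + 624, 744 = 1×624 + 120, 624 = 5×120 + 24, 120 = 5×24).
24 does not divide 328 (remainder 16), so no integer solutions.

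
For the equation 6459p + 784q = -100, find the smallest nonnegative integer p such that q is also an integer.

708

gcd(6459, 784) = 1  (6459 = 8*784 + 187, 784 = 4*187 + 36, 187 = 5*36 + 7, 36 = 5*7 + 1, 7 = 7*1).
1 divides -100, so solutions exist.
Back-substituting, 6459*(-109) + 784*(898) = 1.
Scale by -100/1 = -100: (p₀, q₀) = (10900, -89800).
General solution: p = 10900 + 784t, q = -89800 - 6459t for integer t.
p ≥ 0: smallest is 10900 mod 784 = 708 (at t = -13), with q = -5833.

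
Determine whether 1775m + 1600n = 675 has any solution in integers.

gcd(1775, 1600) = 25  (1775 = 1·1600 + 175, 1600 = 9·175 + 25, 175 = 7·25).
25 divides 675, so integer solutions exist.

yes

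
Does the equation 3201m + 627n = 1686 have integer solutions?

gcd(3201, 627) = 33  (3201 = 5*627 + 66, 627 = 9*66 + 33, 66 = 2*33).
33 does not divide 1686 (remainder 3), so no integer solutions.

no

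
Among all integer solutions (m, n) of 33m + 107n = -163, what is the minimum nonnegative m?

21

gcd(107, 33):
  107 = 3×33 + 8
  33 = 4×8 + 1
  8 = 8×1
so gcd(107, 33) = 1.
1 divides -163, so solutions exist.
Back-substitute for Bézout coefficients:
  1 = 33 - 4×8
  ... = 33×(13) + 107×(-4)
Scale by -163/1 = -163: (m₀, n₀) = (-2119, 652).
General solution: m = -2119 + 107t, n = 652 - 33t for integer t.
m ≥ 0: smallest is -2119 mod 107 = 21 (at t = 20), with n = -8.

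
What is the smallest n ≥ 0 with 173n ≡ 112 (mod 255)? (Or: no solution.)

179

gcd(255, 173):
  255 = 1*173 + 82
  173 = 2*82 + 9
  82 = 9*9 + 1
  9 = 9*1
so gcd(255, 173) = 1.
1 divides 112, so solutions exist.
Back-substitute for Bézout coefficients:
  1 = 82 - 9*9
  ... = 173*(-28) + 255*(19)
So 173*(-28) ≡ 1 (mod 255); multiply by 112: n ≡ -3136 (mod 255).
Smallest nonnegative: n = -3136 mod 255 = 179.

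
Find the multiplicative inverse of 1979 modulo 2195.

gcd(2195, 1979):
  2195 = 1·1979 + 216
  1979 = 9·216 + 35
  216 = 6·35 + 6
  35 = 5·6 + 5
  6 = 1·5 + 1
  5 = 5·1
so gcd(2195, 1979) = 1.
Back-substitute for Bézout coefficients:
  1 = 6 - 1·5
  ... = 1979·(-376) + 2195·(339)
So 1979·-376 ≡ 1 (mod 2195), and -376 mod 2195 = 1819.

1819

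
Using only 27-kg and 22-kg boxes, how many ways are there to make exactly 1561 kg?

3

Need nonnegative integers with 27j + 22k = 1561.
gcd(27, 22) = 1, and 27·(9) + 22·(-11) = 1.
So (j₀, k₀) = (14049, -17171); general j = 14049 + 22t, k = -17171 - 27t.
j ≥ 0 ⇒ t ≥ -638; k ≥ 0 ⇒ t ≤ -636. That's 3 values of t.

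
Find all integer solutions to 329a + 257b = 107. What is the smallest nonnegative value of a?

105

gcd(329, 257) = 1.
1 divides 107, so solutions exist.
By Bézout, 329×(25) + 257×(-32) = 1.
Scale by 107/1 = 107: (a₀, b₀) = (2675, -3424).
General solution: a = 2675 + 257t, b = -3424 - 329t for integer t.
a ≥ 0: smallest is 2675 mod 257 = 105 (at t = -10), with b = -134.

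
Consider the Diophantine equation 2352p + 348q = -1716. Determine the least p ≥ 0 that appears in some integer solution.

8

gcd(2352, 348):
  2352 = 6*348 + 264
  348 = 1*264 + 84
  264 = 3*84 + 12
  84 = 7*12
so gcd(2352, 348) = 12.
12 divides -1716, so solutions exist.
Back-substitute for Bézout coefficients:
  12 = 264 - 3*84
  ... = 2352*(4) + 348*(-27)
Scale by -1716/12 = -143: (p₀, q₀) = (-572, 3861).
General solution: p = -572 + 29t, q = 3861 - 196t for integer t.
p ≥ 0: smallest is -572 mod 29 = 8 (at t = 20), with q = -59.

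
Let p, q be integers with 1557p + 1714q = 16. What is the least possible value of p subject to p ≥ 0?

gcd(1714, 1557):
  1714 = 1×1557 + 157
  1557 = 9×157 + 144
  157 = 1×144 + 13
  144 = 11×13 + 1
  13 = 13×1
so gcd(1714, 1557) = 1.
1 divides 16, so solutions exist.
Back-substitute for Bézout coefficients:
  1 = 144 - 11×13
  ... = 1557×(131) + 1714×(-119)
Scale by 16/1 = 16: (p₀, q₀) = (2096, -1904).
General solution: p = 2096 + 1714t, q = -1904 - 1557t for integer t.
p ≥ 0: smallest is 2096 mod 1714 = 382 (at t = -1), with q = -347.

382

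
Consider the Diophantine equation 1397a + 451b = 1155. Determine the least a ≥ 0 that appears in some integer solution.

gcd(1397, 451) = 11  (1397 = 3*451 + 44, 451 = 10*44 + 11, 44 = 4*11).
11 divides 1155, so solutions exist.
Back-substituting, 1397*(-10) + 451*(31) = 11.
Scale by 1155/11 = 105: (a₀, b₀) = (-1050, 3255).
General solution: a = -1050 + 41t, b = 3255 - 127t for integer t.
a ≥ 0: smallest is -1050 mod 41 = 16 (at t = 26), with b = -47.

16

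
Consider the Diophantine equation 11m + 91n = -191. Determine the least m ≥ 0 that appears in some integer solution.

gcd(91, 11):
  91 = 8×11 + 3
  11 = 3×3 + 2
  3 = 1×2 + 1
  2 = 2×1
so gcd(91, 11) = 1.
1 divides -191, so solutions exist.
Back-substitute for Bézout coefficients:
  1 = 3 - 1×2
  ... = 11×(-33) + 91×(4)
Scale by -191/1 = -191: (m₀, n₀) = (6303, -764).
General solution: m = 6303 + 91t, n = -764 - 11t for integer t.
m ≥ 0: smallest is 6303 mod 91 = 24 (at t = -69), with n = -5.

24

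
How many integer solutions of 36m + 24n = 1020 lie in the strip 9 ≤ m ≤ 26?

9

gcd(36, 24):
  36 = 1*24 + 12
  24 = 2*12
so gcd(36, 24) = 12.
Back-substitute for Bézout coefficients:
  12 = 36 - 1*24
  ... = 36*(1) + 24*(-1)
Scale by 85: particular solution (85, -85); reduce m mod 2: (1, 41).
General solution: m = 1 + 2t, n = 41 - 3t for integer t.
9 ≤ 1 + 2t ≤ 26 gives t ∈ [4, 12], which is 9 values.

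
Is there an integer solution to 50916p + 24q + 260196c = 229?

no

gcd(50916, 24) = 12  (50916 = 2121·24 + 12, 24 = 2·12).
gcd(12, 260196) = 12.
12 does not divide 229 (remainder 1), so no integer solutions.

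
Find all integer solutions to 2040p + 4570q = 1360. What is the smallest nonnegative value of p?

153

gcd(4570, 2040) = 10.
10 divides 1360, so solutions exist.
By Bézout, 2040×(-56) + 4570×(25) = 10.
Scale by 1360/10 = 136: (p₀, q₀) = (-7616, 3400).
General solution: p = -7616 + 457t, q = 3400 - 204t for integer t.
p ≥ 0: smallest is -7616 mod 457 = 153 (at t = 17), with q = -68.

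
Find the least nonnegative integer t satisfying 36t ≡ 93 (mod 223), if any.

gcd(223, 36) = 1.
1 divides 93, so solutions exist.
By Bézout, 36·(31) + 223·(-5) = 1.
So 36·(31) ≡ 1 (mod 223); multiply by 93: t ≡ 2883 (mod 223).
Smallest nonnegative: t = 2883 mod 223 = 207.

207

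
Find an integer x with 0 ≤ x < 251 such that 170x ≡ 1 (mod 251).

220

gcd(251, 170) = 1  (251 = 1·170 + 81, 170 = 2·81 + 8, 81 = 10·8 + 1, 8 = 8·1).
Back-substituting, 170·(-31) + 251·(21) = 1.
So 170·-31 ≡ 1 (mod 251), and -31 mod 251 = 220.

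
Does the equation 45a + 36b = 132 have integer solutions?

no

gcd(45, 36) = 9.
9 does not divide 132 (remainder 6), so no integer solutions.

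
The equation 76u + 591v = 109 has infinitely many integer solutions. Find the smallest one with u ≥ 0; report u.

538

gcd(591, 76) = 1.
1 divides 109, so solutions exist.
By Bézout, 76×(70) + 591×(-9) = 1.
Scale by 109/1 = 109: (u₀, v₀) = (7630, -981).
General solution: u = 7630 + 591t, v = -981 - 76t for integer t.
u ≥ 0: smallest is 7630 mod 591 = 538 (at t = -12), with v = -69.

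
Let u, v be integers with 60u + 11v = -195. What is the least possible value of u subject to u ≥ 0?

5

gcd(60, 11):
  60 = 5*11 + 5
  11 = 2*5 + 1
  5 = 5*1
so gcd(60, 11) = 1.
1 divides -195, so solutions exist.
Back-substitute for Bézout coefficients:
  1 = 11 - 2*5
  ... = 60*(-2) + 11*(11)
Scale by -195/1 = -195: (u₀, v₀) = (390, -2145).
General solution: u = 390 + 11t, v = -2145 - 60t for integer t.
u ≥ 0: smallest is 390 mod 11 = 5 (at t = -35), with v = -45.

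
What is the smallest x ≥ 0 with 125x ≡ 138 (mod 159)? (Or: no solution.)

gcd(159, 125) = 1.
1 divides 138, so solutions exist.
By Bézout, 125·(14) + 159·(-11) = 1.
So 125·(14) ≡ 1 (mod 159); multiply by 138: x ≡ 1932 (mod 159).
Smallest nonnegative: x = 1932 mod 159 = 24.

24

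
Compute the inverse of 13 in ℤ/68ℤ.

21

gcd(68, 13):
  68 = 5·13 + 3
  13 = 4·3 + 1
  3 = 3·1
so gcd(68, 13) = 1.
Back-substitute for Bézout coefficients:
  1 = 13 - 4·3
  ... = 13·(21) + 68·(-4)
So 13·21 ≡ 1 (mod 68), and 21 mod 68 = 21.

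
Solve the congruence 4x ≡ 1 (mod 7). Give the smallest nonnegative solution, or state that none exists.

gcd(7, 4):
  7 = 1*4 + 3
  4 = 1*3 + 1
  3 = 3*1
so gcd(7, 4) = 1.
1 divides 1, so solutions exist.
Back-substitute for Bézout coefficients:
  1 = 4 - 1*3
  ... = 4*(2) + 7*(-1)
So 4*(2) ≡ 1 (mod 7); multiply by 1: x ≡ 2 (mod 7).
Smallest nonnegative: x = 2 mod 7 = 2.

2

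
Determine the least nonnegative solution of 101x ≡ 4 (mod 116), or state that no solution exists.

108

gcd(116, 101) = 1.
1 divides 4, so solutions exist.
By Bézout, 101·(-31) + 116·(27) = 1.
So 101·(-31) ≡ 1 (mod 116); multiply by 4: x ≡ -124 (mod 116).
Smallest nonnegative: x = -124 mod 116 = 108.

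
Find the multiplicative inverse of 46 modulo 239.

gcd(239, 46) = 1.
By Bézout, 46*(26) + 239*(-5) = 1.
So 46*26 ≡ 1 (mod 239), and 26 mod 239 = 26.

26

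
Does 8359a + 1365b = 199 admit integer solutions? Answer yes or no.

gcd(8359, 1365) = 13  (8359 = 6*1365 + 169, 1365 = 8*169 + 13, 169 = 13*13).
13 does not divide 199 (remainder 4), so no integer solutions.

no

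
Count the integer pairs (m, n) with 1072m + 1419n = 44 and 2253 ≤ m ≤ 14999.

gcd(1419, 1072) = 1  (1419 = 1·1072 + 347, 1072 = 3·347 + 31, 347 = 11·31 + 6, 31 = 5·6 + 1, 6 = 6·1).
Back-substituting, 1072·(229) + 1419·(-173) = 1.
Scale by 44: particular solution (10076, -7612); reduce m mod 1419: (143, -108).
General solution: m = 143 + 1419t, n = -108 - 1072t for integer t.
2253 ≤ 143 + 1419t ≤ 14999 gives t ∈ [2, 10], which is 9 values.

9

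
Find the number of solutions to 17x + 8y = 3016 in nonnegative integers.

23

gcd(17, 8) = 1.
By Bézout, 17·(1) + 8·(-2) = 1.
One solution: (0, 377).
General: x = 0 + 8t, y = 377 - 17t.
x ≥ 0 ⇒ t ≥ 0; y ≥ 0 ⇒ t ≤ 22. So t ∈ [0, 22]: 23 solutions.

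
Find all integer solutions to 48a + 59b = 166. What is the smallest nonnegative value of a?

1

gcd(59, 48) = 1  (59 = 1×48 + 11, 48 = 4×11 + 4, 11 = 2×4 + 3, 4 = 1×3 + 1, 3 = 3×1).
1 divides 166, so solutions exist.
Back-substituting, 48×(16) + 59×(-13) = 1.
Scale by 166/1 = 166: (a₀, b₀) = (2656, -2158).
General solution: a = 2656 + 59t, b = -2158 - 48t for integer t.
a ≥ 0: smallest is 2656 mod 59 = 1 (at t = -45), with b = 2.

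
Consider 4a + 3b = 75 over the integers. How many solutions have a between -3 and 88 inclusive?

31

gcd(4, 3):
  4 = 1*3 + 1
  3 = 3*1
so gcd(4, 3) = 1.
Back-substitute for Bézout coefficients:
  1 = 4 - 1*3
  ... = 4*(1) + 3*(-1)
Scale by 75: particular solution (75, -75); reduce a mod 3: (0, 25).
General solution: a = 0 + 3t, b = 25 - 4t for integer t.
-3 ≤ 0 + 3t ≤ 88 gives t ∈ [-1, 29], which is 31 values.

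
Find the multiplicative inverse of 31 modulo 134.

13

gcd(134, 31) = 1  (134 = 4·31 + 10, 31 = 3·10 + 1, 10 = 10·1).
Back-substituting, 31·(13) + 134·(-3) = 1.
So 31·13 ≡ 1 (mod 134), and 13 mod 134 = 13.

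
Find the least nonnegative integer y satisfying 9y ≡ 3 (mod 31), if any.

gcd(31, 9) = 1  (31 = 3×9 + 4, 9 = 2×4 + 1, 4 = 4×1).
1 divides 3, so solutions exist.
Back-substituting, 9×(7) + 31×(-2) = 1.
So 9×(7) ≡ 1 (mod 31); multiply by 3: y ≡ 21 (mod 31).
Smallest nonnegative: y = 21 mod 31 = 21.

21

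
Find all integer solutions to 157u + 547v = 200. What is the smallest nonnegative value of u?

280

gcd(547, 157):
  547 = 3*157 + 76
  157 = 2*76 + 5
  76 = 15*5 + 1
  5 = 5*1
so gcd(547, 157) = 1.
1 divides 200, so solutions exist.
Back-substitute for Bézout coefficients:
  1 = 76 - 15*5
  ... = 157*(-108) + 547*(31)
Scale by 200/1 = 200: (u₀, v₀) = (-21600, 6200).
General solution: u = -21600 + 547t, v = 6200 - 157t for integer t.
u ≥ 0: smallest is -21600 mod 547 = 280 (at t = 40), with v = -80.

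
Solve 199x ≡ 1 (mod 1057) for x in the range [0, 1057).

gcd(1057, 199) = 1.
By Bézout, 199×(-324) + 1057×(61) = 1.
So 199×-324 ≡ 1 (mod 1057), and -324 mod 1057 = 733.

733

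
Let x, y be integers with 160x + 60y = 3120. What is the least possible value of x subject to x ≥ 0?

0

gcd(160, 60) = 20.
20 divides 3120, so solutions exist.
By Bézout, 160×(-1) + 60×(3) = 20.
Scale by 3120/20 = 156: (x₀, y₀) = (-156, 468).
General solution: x = -156 + 3t, y = 468 - 8t for integer t.
x ≥ 0: smallest is -156 mod 3 = 0 (at t = 52), with y = 52.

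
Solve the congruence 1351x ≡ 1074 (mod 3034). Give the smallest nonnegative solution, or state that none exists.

gcd(3034, 1351) = 1  (3034 = 2×1351 + 332, 1351 = 4×332 + 23, 332 = 14×23 + 10, 23 = 2×10 + 3, 10 = 3×3 + 1, 3 = 3×1).
1 divides 1074, so solutions exist.
Back-substituting, 1351×(-923) + 3034×(411) = 1.
So 1351×(-923) ≡ 1 (mod 3034); multiply by 1074: x ≡ -991302 (mod 3034).
Smallest nonnegative: x = -991302 mod 3034 = 816.

816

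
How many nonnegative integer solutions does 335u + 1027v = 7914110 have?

gcd(1027, 335) = 1.
By Bézout, 335*(420) + 1027*(-137) = 1.
One solution: (647, 7495).
General: u = 647 + 1027t, v = 7495 - 335t.
u ≥ 0 ⇒ t ≥ 0; v ≥ 0 ⇒ t ≤ 22. So t ∈ [0, 22]: 23 solutions.

23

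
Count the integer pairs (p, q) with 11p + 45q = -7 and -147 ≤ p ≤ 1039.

gcd(45, 11) = 1  (45 = 4·11 + 1, 11 = 11·1).
Back-substituting, 11·(-4) + 45·(1) = 1.
Scale by -7: particular solution (28, -7); reduce p mod 45: (28, -7).
General solution: p = 28 + 45t, q = -7 - 11t for integer t.
-147 ≤ 28 + 45t ≤ 1039 gives t ∈ [-3, 22], which is 26 values.

26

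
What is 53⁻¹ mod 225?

17

gcd(225, 53) = 1.
By Bézout, 53*(17) + 225*(-4) = 1.
So 53*17 ≡ 1 (mod 225), and 17 mod 225 = 17.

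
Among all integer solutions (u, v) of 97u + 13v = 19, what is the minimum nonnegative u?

gcd(97, 13):
  97 = 7·13 + 6
  13 = 2·6 + 1
  6 = 6·1
so gcd(97, 13) = 1.
1 divides 19, so solutions exist.
Back-substitute for Bézout coefficients:
  1 = 13 - 2·6
  ... = 97·(-2) + 13·(15)
Scale by 19/1 = 19: (u₀, v₀) = (-38, 285).
General solution: u = -38 + 13t, v = 285 - 97t for integer t.
u ≥ 0: smallest is -38 mod 13 = 1 (at t = 3), with v = -6.

1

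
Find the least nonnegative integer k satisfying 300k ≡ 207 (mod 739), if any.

215

gcd(739, 300):
  739 = 2*300 + 139
  300 = 2*139 + 22
  139 = 6*22 + 7
  22 = 3*7 + 1
  7 = 7*1
so gcd(739, 300) = 1.
1 divides 207, so solutions exist.
Back-substitute for Bézout coefficients:
  1 = 22 - 3*7
  ... = 300*(101) + 739*(-41)
So 300*(101) ≡ 1 (mod 739); multiply by 207: k ≡ 20907 (mod 739).
Smallest nonnegative: k = 20907 mod 739 = 215.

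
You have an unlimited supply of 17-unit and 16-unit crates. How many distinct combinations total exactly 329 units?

Need nonnegative integers with 17j + 16k = 329.
gcd(17, 16) = 1, and 17·(1) + 16·(-1) = 1.
So (j₀, k₀) = (329, -329); general j = 329 + 16t, k = -329 - 17t.
j ≥ 0 ⇒ t ≥ -20; k ≥ 0 ⇒ t ≤ -20. That's 1 value of t.

1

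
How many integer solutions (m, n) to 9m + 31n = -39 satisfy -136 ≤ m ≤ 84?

7

gcd(31, 9) = 1.
By Bézout, 9×(7) + 31×(-2) = 1.
Particular solution: (6, -3).
General solution: m = 6 + 31t, n = -3 - 9t for integer t.
-136 ≤ 6 + 31t ≤ 84 gives t ∈ [-4, 2], which is 7 values.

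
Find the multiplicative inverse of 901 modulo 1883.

gcd(1883, 901) = 1.
By Bézout, 901×(-186) + 1883×(89) = 1.
So 901×-186 ≡ 1 (mod 1883), and -186 mod 1883 = 1697.

1697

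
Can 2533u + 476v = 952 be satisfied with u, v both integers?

gcd(2533, 476) = 17  (2533 = 5*476 + 153, 476 = 3*153 + 17, 153 = 9*17).
17 divides 952, so integer solutions exist.

yes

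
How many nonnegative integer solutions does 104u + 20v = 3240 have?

gcd(104, 20):
  104 = 5×20 + 4
  20 = 5×4
so gcd(104, 20) = 4.
Back-substitute for Bézout coefficients:
  4 = 104 - 5×20
  ... = 104×(1) + 20×(-5)
Scale by 810: one solution is (810, -4050). Reduce u mod 5: (0, 162).
General: u = 0 + 5t, v = 162 - 26t.
u ≥ 0 ⇒ t ≥ 0; v ≥ 0 ⇒ t ≤ 6. So t ∈ [0, 6]: 7 solutions.

7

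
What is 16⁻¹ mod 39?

gcd(39, 16):
  39 = 2*16 + 7
  16 = 2*7 + 2
  7 = 3*2 + 1
  2 = 2*1
so gcd(39, 16) = 1.
Back-substitute for Bézout coefficients:
  1 = 7 - 3*2
  ... = 16*(-17) + 39*(7)
So 16*-17 ≡ 1 (mod 39), and -17 mod 39 = 22.

22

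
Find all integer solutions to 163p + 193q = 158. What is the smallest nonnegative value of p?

gcd(193, 163):
  193 = 1×163 + 30
  163 = 5×30 + 13
  30 = 2×13 + 4
  13 = 3×4 + 1
  4 = 4×1
so gcd(193, 163) = 1.
1 divides 158, so solutions exist.
Back-substitute for Bézout coefficients:
  1 = 13 - 3×4
  ... = 163×(45) + 193×(-38)
Scale by 158/1 = 158: (p₀, q₀) = (7110, -6004).
General solution: p = 7110 + 193t, q = -6004 - 163t for integer t.
p ≥ 0: smallest is 7110 mod 193 = 162 (at t = -36), with q = -136.

162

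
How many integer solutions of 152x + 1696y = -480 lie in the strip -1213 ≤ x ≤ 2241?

gcd(1696, 152) = 8  (1696 = 11*152 + 24, 152 = 6*24 + 8, 24 = 3*8).
Back-substituting, 152*(67) + 1696*(-6) = 8.
Scale by -60: particular solution (-4020, 360); reduce x mod 212: (8, -1).
General solution: x = 8 + 212t, y = -1 - 19t for integer t.
-1213 ≤ 8 + 212t ≤ 2241 gives t ∈ [-5, 10], which is 16 values.

16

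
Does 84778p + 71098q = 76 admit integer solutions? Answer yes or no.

gcd(84778, 71098) = 38  (84778 = 1*71098 + 13680, 71098 = 5*13680 + 2698, 13680 = 5*2698 + 190, 2698 = 14*190 + 38, 190 = 5*38).
38 divides 76, so integer solutions exist.

yes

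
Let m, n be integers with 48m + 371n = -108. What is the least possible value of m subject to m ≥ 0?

gcd(371, 48) = 1.
1 divides -108, so solutions exist.
By Bézout, 48·(-85) + 371·(11) = 1.
Scale by -108/1 = -108: (m₀, n₀) = (9180, -1188).
General solution: m = 9180 + 371t, n = -1188 - 48t for integer t.
m ≥ 0: smallest is 9180 mod 371 = 276 (at t = -24), with n = -36.

276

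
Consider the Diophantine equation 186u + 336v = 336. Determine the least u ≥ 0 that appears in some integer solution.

0

gcd(336, 186) = 6.
6 divides 336, so solutions exist.
By Bézout, 186*(-9) + 336*(5) = 6.
Scale by 336/6 = 56: (u₀, v₀) = (-504, 280).
General solution: u = -504 + 56t, v = 280 - 31t for integer t.
u ≥ 0: smallest is -504 mod 56 = 0 (at t = 9), with v = 1.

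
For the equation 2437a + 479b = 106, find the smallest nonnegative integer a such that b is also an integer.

185

gcd(2437, 479):
  2437 = 5·479 + 42
  479 = 11·42 + 17
  42 = 2·17 + 8
  17 = 2·8 + 1
  8 = 8·1
so gcd(2437, 479) = 1.
1 divides 106, so solutions exist.
Back-substitute for Bézout coefficients:
  1 = 17 - 2·8
  ... = 2437·(-57) + 479·(290)
Scale by 106/1 = 106: (a₀, b₀) = (-6042, 30740).
General solution: a = -6042 + 479t, b = 30740 - 2437t for integer t.
a ≥ 0: smallest is -6042 mod 479 = 185 (at t = 13), with b = -941.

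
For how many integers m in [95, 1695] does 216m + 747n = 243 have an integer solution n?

19

gcd(747, 216):
  747 = 3×216 + 99
  216 = 2×99 + 18
  99 = 5×18 + 9
  18 = 2×9
so gcd(747, 216) = 9.
Back-substitute for Bézout coefficients:
  9 = 99 - 5×18
  ... = 216×(-38) + 747×(11)
Scale by 27: particular solution (-1026, 297); reduce m mod 83: (53, -15).
General solution: m = 53 + 83t, n = -15 - 24t for integer t.
95 ≤ 53 + 83t ≤ 1695 gives t ∈ [1, 19], which is 19 values.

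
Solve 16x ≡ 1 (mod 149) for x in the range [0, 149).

gcd(149, 16) = 1  (149 = 9*16 + 5, 16 = 3*5 + 1, 5 = 5*1).
Back-substituting, 16*(28) + 149*(-3) = 1.
So 16*28 ≡ 1 (mod 149), and 28 mod 149 = 28.

28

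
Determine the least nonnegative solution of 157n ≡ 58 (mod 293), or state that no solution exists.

159

gcd(293, 157) = 1  (293 = 1*157 + 136, 157 = 1*136 + 21, 136 = 6*21 + 10, 21 = 2*10 + 1, 10 = 10*1).
1 divides 58, so solutions exist.
Back-substituting, 157*(28) + 293*(-15) = 1.
So 157*(28) ≡ 1 (mod 293); multiply by 58: n ≡ 1624 (mod 293).
Smallest nonnegative: n = 1624 mod 293 = 159.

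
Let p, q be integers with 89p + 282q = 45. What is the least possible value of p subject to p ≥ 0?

gcd(282, 89) = 1.
1 divides 45, so solutions exist.
By Bézout, 89*(-19) + 282*(6) = 1.
Scale by 45/1 = 45: (p₀, q₀) = (-855, 270).
General solution: p = -855 + 282t, q = 270 - 89t for integer t.
p ≥ 0: smallest is -855 mod 282 = 273 (at t = 4), with q = -86.

273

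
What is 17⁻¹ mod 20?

13

gcd(20, 17) = 1.
By Bézout, 17×(-7) + 20×(6) = 1.
So 17×-7 ≡ 1 (mod 20), and -7 mod 20 = 13.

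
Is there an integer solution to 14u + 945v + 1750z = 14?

yes

gcd(945, 14):
  945 = 67×14 + 7
  14 = 2×7
so gcd(945, 14) = 7.
gcd(7, 1750) = 7.
7 divides 14, so integer solutions exist.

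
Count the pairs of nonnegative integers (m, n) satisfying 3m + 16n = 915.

20

gcd(16, 3):
  16 = 5×3 + 1
  3 = 3×1
so gcd(16, 3) = 1.
Back-substitute for Bézout coefficients:
  1 = 16 - 5×3
  ... = 3×(-5) + 16×(1)
Scale by 915: one solution is (-4575, 915). Reduce m mod 16: (1, 57).
General: m = 1 + 16t, n = 57 - 3t.
m ≥ 0 ⇒ t ≥ 0; n ≥ 0 ⇒ t ≤ 19. So t ∈ [0, 19]: 20 solutions.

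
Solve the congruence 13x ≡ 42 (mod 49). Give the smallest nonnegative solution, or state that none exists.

gcd(49, 13) = 1  (49 = 3·13 + 10, 13 = 1·10 + 3, 10 = 3·3 + 1, 3 = 3·1).
1 divides 42, so solutions exist.
Back-substituting, 13·(-15) + 49·(4) = 1.
So 13·(-15) ≡ 1 (mod 49); multiply by 42: x ≡ -630 (mod 49).
Smallest nonnegative: x = -630 mod 49 = 7.

7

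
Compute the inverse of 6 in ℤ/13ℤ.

11

gcd(13, 6) = 1  (13 = 2×6 + 1, 6 = 6×1).
Back-substituting, 6×(-2) + 13×(1) = 1.
So 6×-2 ≡ 1 (mod 13), and -2 mod 13 = 11.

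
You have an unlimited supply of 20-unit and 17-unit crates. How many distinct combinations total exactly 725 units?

Need nonnegative integers with 20j + 17k = 725.
gcd(20, 17) = 1, and 20·(6) + 17·(-7) = 1.
So (j₀, k₀) = (4350, -5075); general j = 4350 + 17t, k = -5075 - 20t.
j ≥ 0 ⇒ t ≥ -255; k ≥ 0 ⇒ t ≤ -254. That's 2 values of t.

2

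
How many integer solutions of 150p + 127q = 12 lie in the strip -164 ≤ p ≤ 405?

gcd(150, 127):
  150 = 1*127 + 23
  127 = 5*23 + 12
  23 = 1*12 + 11
  12 = 1*11 + 1
  11 = 11*1
so gcd(150, 127) = 1.
Back-substitute for Bézout coefficients:
  1 = 12 - 1*11
  ... = 150*(-11) + 127*(13)
Scale by 12: particular solution (-132, 156); reduce p mod 127: (122, -144).
General solution: p = 122 + 127t, q = -144 - 150t for integer t.
-164 ≤ 122 + 127t ≤ 405 gives t ∈ [-2, 2], which is 5 values.

5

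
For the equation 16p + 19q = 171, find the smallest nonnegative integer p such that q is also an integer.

gcd(19, 16) = 1  (19 = 1×16 + 3, 16 = 5×3 + 1, 3 = 3×1).
1 divides 171, so solutions exist.
Back-substituting, 16×(6) + 19×(-5) = 1.
Scale by 171/1 = 171: (p₀, q₀) = (1026, -855).
General solution: p = 1026 + 19t, q = -855 - 16t for integer t.
p ≥ 0: smallest is 1026 mod 19 = 0 (at t = -54), with q = 9.

0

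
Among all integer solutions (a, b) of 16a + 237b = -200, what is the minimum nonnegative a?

gcd(237, 16) = 1.
1 divides -200, so solutions exist.
By Bézout, 16×(-74) + 237×(5) = 1.
Scale by -200/1 = -200: (a₀, b₀) = (14800, -1000).
General solution: a = 14800 + 237t, b = -1000 - 16t for integer t.
a ≥ 0: smallest is 14800 mod 237 = 106 (at t = -62), with b = -8.

106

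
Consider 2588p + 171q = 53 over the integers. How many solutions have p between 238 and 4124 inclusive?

gcd(2588, 171) = 1  (2588 = 15*171 + 23, 171 = 7*23 + 10, 23 = 2*10 + 3, 10 = 3*3 + 1, 3 = 3*1).
Back-substituting, 2588*(-52) + 171*(787) = 1.
Scale by 53: particular solution (-2756, 41711); reduce p mod 171: (151, -2285).
General solution: p = 151 + 171t, q = -2285 - 2588t for integer t.
238 ≤ 151 + 171t ≤ 4124 gives t ∈ [1, 23], which is 23 values.

23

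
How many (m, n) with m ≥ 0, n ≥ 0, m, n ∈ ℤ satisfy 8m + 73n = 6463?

11

gcd(73, 8) = 1.
By Bézout, 8×(-9) + 73×(1) = 1.
One solution: (14, 87).
General: m = 14 + 73t, n = 87 - 8t.
m ≥ 0 ⇒ t ≥ 0; n ≥ 0 ⇒ t ≤ 10. So t ∈ [0, 10]: 11 solutions.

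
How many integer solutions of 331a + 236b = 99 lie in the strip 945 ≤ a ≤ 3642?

gcd(331, 236) = 1  (331 = 1×236 + 95, 236 = 2×95 + 46, 95 = 2×46 + 3, 46 = 15×3 + 1, 3 = 3×1).
Back-substituting, 331×(-77) + 236×(108) = 1.
Scale by 99: particular solution (-7623, 10692); reduce a mod 236: (165, -231).
General solution: a = 165 + 236t, b = -231 - 331t for integer t.
945 ≤ 165 + 236t ≤ 3642 gives t ∈ [4, 14], which is 11 values.

11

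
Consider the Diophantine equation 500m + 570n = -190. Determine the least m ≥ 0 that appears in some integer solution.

gcd(570, 500):
  570 = 1×500 + 70
  500 = 7×70 + 10
  70 = 7×10
so gcd(570, 500) = 10.
10 divides -190, so solutions exist.
Back-substitute for Bézout coefficients:
  10 = 500 - 7×70
  ... = 500×(8) + 570×(-7)
Scale by -190/10 = -19: (m₀, n₀) = (-152, 133).
General solution: m = -152 + 57t, n = 133 - 50t for integer t.
m ≥ 0: smallest is -152 mod 57 = 19 (at t = 3), with n = -17.

19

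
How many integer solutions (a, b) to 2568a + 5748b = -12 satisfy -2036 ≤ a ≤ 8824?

23

gcd(5748, 2568) = 12  (5748 = 2*2568 + 612, 2568 = 4*612 + 120, 612 = 5*120 + 12, 120 = 10*12).
Back-substituting, 2568*(-47) + 5748*(21) = 12.
Scale by -1: particular solution (47, -21); reduce a mod 479: (47, -21).
General solution: a = 47 + 479t, b = -21 - 214t for integer t.
-2036 ≤ 47 + 479t ≤ 8824 gives t ∈ [-4, 18], which is 23 values.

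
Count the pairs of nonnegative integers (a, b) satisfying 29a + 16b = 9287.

gcd(29, 16):
  29 = 1·16 + 13
  16 = 1·13 + 3
  13 = 4·3 + 1
  3 = 3·1
so gcd(29, 16) = 1.
Back-substitute for Bézout coefficients:
  1 = 13 - 4·3
  ... = 29·(5) + 16·(-9)
Scale by 9287: one solution is (46435, -83583). Reduce a mod 16: (3, 575).
General: a = 3 + 16t, b = 575 - 29t.
a ≥ 0 ⇒ t ≥ 0; b ≥ 0 ⇒ t ≤ 19. So t ∈ [0, 19]: 20 solutions.

20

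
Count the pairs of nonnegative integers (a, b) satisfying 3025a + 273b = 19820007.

24

gcd(3025, 273):
  3025 = 11·273 + 22
  273 = 12·22 + 9
  22 = 2·9 + 4
  9 = 2·4 + 1
  4 = 4·1
so gcd(3025, 273) = 1.
Back-substitute for Bézout coefficients:
  1 = 9 - 2·4
  ... = 3025·(-62) + 273·(687)
Scale by 19820007: one solution is (-1228840434, 13616344809). Reduce a mod 273: (270, 69609).
General: a = 270 + 273t, b = 69609 - 3025t.
a ≥ 0 ⇒ t ≥ 0; b ≥ 0 ⇒ t ≤ 23. So t ∈ [0, 23]: 24 solutions.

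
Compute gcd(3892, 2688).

gcd(3892, 2688) = 28  (3892 = 1·2688 + 1204, 2688 = 2·1204 + 280, 1204 = 4·280 + 84, 280 = 3·84 + 28, 84 = 3·28).

28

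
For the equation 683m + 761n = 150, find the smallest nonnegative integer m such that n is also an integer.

642

gcd(761, 683):
  761 = 1×683 + 78
  683 = 8×78 + 59
  78 = 1×59 + 19
  59 = 3×19 + 2
  19 = 9×2 + 1
  2 = 2×1
so gcd(761, 683) = 1.
1 divides 150, so solutions exist.
Back-substitute for Bézout coefficients:
  1 = 19 - 9×2
  ... = 683×(-361) + 761×(324)
Scale by 150/1 = 150: (m₀, n₀) = (-54150, 48600).
General solution: m = -54150 + 761t, n = 48600 - 683t for integer t.
m ≥ 0: smallest is -54150 mod 761 = 642 (at t = 72), with n = -576.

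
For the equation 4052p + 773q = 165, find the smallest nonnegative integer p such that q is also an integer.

592

gcd(4052, 773) = 1  (4052 = 5*773 + 187, 773 = 4*187 + 25, 187 = 7*25 + 12, 25 = 2*12 + 1, 12 = 12*1).
1 divides 165, so solutions exist.
Back-substituting, 4052*(-62) + 773*(325) = 1.
Scale by 165/1 = 165: (p₀, q₀) = (-10230, 53625).
General solution: p = -10230 + 773t, q = 53625 - 4052t for integer t.
p ≥ 0: smallest is -10230 mod 773 = 592 (at t = 14), with q = -3103.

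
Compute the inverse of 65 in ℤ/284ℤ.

gcd(284, 65) = 1  (284 = 4·65 + 24, 65 = 2·24 + 17, 24 = 1·17 + 7, 17 = 2·7 + 3, 7 = 2·3 + 1, 3 = 3·1).
Back-substituting, 65·(-83) + 284·(19) = 1.
So 65·-83 ≡ 1 (mod 284), and -83 mod 284 = 201.

201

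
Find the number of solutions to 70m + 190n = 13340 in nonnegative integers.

10

gcd(190, 70) = 10  (190 = 2*70 + 50, 70 = 1*50 + 20, 50 = 2*20 + 10, 20 = 2*10).
Back-substituting, 70*(-8) + 190*(3) = 10.
Scale by 1334: one solution is (-10672, 4002). Reduce m mod 19: (6, 68).
General: m = 6 + 19t, n = 68 - 7t.
m ≥ 0 ⇒ t ≥ 0; n ≥ 0 ⇒ t ≤ 9. So t ∈ [0, 9]: 10 solutions.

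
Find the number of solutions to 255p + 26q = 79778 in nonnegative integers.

12

gcd(255, 26):
  255 = 9×26 + 21
  26 = 1×21 + 5
  21 = 4×5 + 1
  5 = 5×1
so gcd(255, 26) = 1.
Back-substitute for Bézout coefficients:
  1 = 21 - 4×5
  ... = 255×(5) + 26×(-49)
Scale by 79778: one solution is (398890, -3909122). Reduce p mod 26: (24, 2833).
General: p = 24 + 26t, q = 2833 - 255t.
p ≥ 0 ⇒ t ≥ 0; q ≥ 0 ⇒ t ≤ 11. So t ∈ [0, 11]: 12 solutions.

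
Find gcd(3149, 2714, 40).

1

gcd(3149, 2714) = 1.
gcd(1, 40) = 1.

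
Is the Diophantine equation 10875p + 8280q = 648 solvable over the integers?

gcd(10875, 8280) = 15  (10875 = 1·8280 + 2595, 8280 = 3·2595 + 495, 2595 = 5·495 + 120, 495 = 4·120 + 15, 120 = 8·15).
15 does not divide 648 (remainder 3), so no integer solutions.

no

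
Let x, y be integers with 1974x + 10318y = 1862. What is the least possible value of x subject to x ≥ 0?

gcd(10318, 1974):
  10318 = 5*1974 + 448
  1974 = 4*448 + 182
  448 = 2*182 + 84
  182 = 2*84 + 14
  84 = 6*14
so gcd(10318, 1974) = 14.
14 divides 1862, so solutions exist.
Back-substitute for Bézout coefficients:
  14 = 182 - 2*84
  ... = 1974*(115) + 10318*(-22)
Scale by 1862/14 = 133: (x₀, y₀) = (15295, -2926).
General solution: x = 15295 + 737t, y = -2926 - 141t for integer t.
x ≥ 0: smallest is 15295 mod 737 = 555 (at t = -20), with y = -106.

555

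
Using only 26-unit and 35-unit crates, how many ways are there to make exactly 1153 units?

Need nonnegative integers with 26j + 35k = 1153.
gcd(26, 35) = 1, and 26·(-4) + 35·(3) = 1.
So (j₀, k₀) = (-4612, 3459); general j = -4612 + 35t, k = 3459 - 26t.
j ≥ 0 ⇒ t ≥ 132; k ≥ 0 ⇒ t ≤ 133. That's 2 values of t.

2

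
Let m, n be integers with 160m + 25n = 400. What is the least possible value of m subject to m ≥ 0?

gcd(160, 25):
  160 = 6*25 + 10
  25 = 2*10 + 5
  10 = 2*5
so gcd(160, 25) = 5.
5 divides 400, so solutions exist.
Back-substitute for Bézout coefficients:
  5 = 25 - 2*10
  ... = 160*(-2) + 25*(13)
Scale by 400/5 = 80: (m₀, n₀) = (-160, 1040).
General solution: m = -160 + 5t, n = 1040 - 32t for integer t.
m ≥ 0: smallest is -160 mod 5 = 0 (at t = 32), with n = 16.

0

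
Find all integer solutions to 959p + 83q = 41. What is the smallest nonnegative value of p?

gcd(959, 83):
  959 = 11*83 + 46
  83 = 1*46 + 37
  46 = 1*37 + 9
  37 = 4*9 + 1
  9 = 9*1
so gcd(959, 83) = 1.
1 divides 41, so solutions exist.
Back-substitute for Bézout coefficients:
  1 = 37 - 4*9
  ... = 959*(-9) + 83*(104)
Scale by 41/1 = 41: (p₀, q₀) = (-369, 4264).
General solution: p = -369 + 83t, q = 4264 - 959t for integer t.
p ≥ 0: smallest is -369 mod 83 = 46 (at t = 5), with q = -531.

46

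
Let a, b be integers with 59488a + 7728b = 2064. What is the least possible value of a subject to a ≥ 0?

gcd(59488, 7728):
  59488 = 7×7728 + 5392
  7728 = 1×5392 + 2336
  5392 = 2×2336 + 720
  2336 = 3×720 + 176
  720 = 4×176 + 16
  176 = 11×16
so gcd(59488, 7728) = 16.
16 divides 2064, so solutions exist.
Back-substitute for Bézout coefficients:
  16 = 720 - 4×176
  ... = 59488×(43) + 7728×(-331)
Scale by 2064/16 = 129: (a₀, b₀) = (5547, -42699).
General solution: a = 5547 + 483t, b = -42699 - 3718t for integer t.
a ≥ 0: smallest is 5547 mod 483 = 234 (at t = -11), with b = -1801.

234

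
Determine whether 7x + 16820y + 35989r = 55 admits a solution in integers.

gcd(16820, 7):
  16820 = 2402×7 + 6
  7 = 1×6 + 1
  6 = 6×1
so gcd(16820, 7) = 1.
gcd(1, 35989) = 1.
1 divides 55, so integer solutions exist.

yes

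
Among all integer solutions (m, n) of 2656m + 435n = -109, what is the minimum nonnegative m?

26

gcd(2656, 435) = 1.
1 divides -109, so solutions exist.
By Bézout, 2656×(-104) + 435×(635) = 1.
Scale by -109/1 = -109: (m₀, n₀) = (11336, -69215).
General solution: m = 11336 + 435t, n = -69215 - 2656t for integer t.
m ≥ 0: smallest is 11336 mod 435 = 26 (at t = -26), with n = -159.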